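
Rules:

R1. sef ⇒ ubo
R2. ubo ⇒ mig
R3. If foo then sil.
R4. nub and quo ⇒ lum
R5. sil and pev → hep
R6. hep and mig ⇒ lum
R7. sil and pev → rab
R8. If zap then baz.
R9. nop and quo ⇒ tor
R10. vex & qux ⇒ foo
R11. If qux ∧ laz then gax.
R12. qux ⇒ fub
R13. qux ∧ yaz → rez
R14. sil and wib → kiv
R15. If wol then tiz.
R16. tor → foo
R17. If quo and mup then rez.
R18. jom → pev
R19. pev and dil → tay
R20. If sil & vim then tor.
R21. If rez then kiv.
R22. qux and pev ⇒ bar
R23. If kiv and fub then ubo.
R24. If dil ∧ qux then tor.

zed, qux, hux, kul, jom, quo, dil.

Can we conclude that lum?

No

Forward chaining from the given facts derives: fub, pev, tay, bar, tor, foo, sil, hep, rab.
Rules concluding lum: R4 needs nub; R6 needs mig — none of these are established.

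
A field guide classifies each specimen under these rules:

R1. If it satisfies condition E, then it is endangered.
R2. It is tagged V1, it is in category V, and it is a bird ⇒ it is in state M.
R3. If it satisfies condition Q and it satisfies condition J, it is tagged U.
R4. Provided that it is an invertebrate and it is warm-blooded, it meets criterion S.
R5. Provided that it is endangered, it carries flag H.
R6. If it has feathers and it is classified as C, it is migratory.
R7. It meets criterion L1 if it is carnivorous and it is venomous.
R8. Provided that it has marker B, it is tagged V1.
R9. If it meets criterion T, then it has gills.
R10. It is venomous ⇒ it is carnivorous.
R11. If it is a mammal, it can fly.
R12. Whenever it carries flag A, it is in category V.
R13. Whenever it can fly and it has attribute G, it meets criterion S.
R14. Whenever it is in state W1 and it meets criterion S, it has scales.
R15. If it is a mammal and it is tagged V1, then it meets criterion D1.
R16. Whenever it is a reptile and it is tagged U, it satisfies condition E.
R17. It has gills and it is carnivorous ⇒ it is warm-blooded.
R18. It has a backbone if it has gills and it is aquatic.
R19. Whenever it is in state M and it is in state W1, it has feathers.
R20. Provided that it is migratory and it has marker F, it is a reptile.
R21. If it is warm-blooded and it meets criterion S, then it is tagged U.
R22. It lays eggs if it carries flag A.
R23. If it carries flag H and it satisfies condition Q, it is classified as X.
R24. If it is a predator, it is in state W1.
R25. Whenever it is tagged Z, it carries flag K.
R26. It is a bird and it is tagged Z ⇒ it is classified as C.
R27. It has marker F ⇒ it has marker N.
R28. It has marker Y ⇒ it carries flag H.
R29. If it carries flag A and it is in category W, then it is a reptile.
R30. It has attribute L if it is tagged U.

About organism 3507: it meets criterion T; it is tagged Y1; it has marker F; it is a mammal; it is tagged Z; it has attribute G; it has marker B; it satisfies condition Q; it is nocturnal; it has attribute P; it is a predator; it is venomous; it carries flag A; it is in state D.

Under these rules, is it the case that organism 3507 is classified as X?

Forward chaining from the given facts derives: is tagged V1, has gills, is carnivorous, can fly, is in category V, meets criterion S, meets criterion D1, is warm-blooded, is tagged U, lays eggs, is in state W1, carries flag K, has marker N, has attribute L, meets criterion L1, has scales.
The only rule concluding "it is classified as X" is R23, which needs "it carries flag H"; that is never established.

No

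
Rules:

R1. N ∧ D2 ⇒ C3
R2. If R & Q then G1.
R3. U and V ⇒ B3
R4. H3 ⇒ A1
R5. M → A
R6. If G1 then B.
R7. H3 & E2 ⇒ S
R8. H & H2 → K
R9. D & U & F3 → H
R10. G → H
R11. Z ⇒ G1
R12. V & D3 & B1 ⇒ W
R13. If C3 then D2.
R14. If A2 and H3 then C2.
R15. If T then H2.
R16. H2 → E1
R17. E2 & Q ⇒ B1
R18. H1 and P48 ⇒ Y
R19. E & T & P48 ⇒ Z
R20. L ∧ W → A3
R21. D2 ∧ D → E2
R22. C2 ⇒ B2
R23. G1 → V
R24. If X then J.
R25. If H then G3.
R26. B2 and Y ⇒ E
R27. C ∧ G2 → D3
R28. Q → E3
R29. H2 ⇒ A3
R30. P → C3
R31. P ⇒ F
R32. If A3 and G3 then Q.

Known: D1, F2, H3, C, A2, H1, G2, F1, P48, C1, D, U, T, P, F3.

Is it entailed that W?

Yes

H  (by R9: D, U, F3)
C2  (by R14: A2, H3)
H2  (by R15: T)
Y  (by R18: H1, P48)
B2  (by R22: C2)
G3  (by R25: H)
E  (by R26: B2, Y)
D3  (by R27: C, G2)
A3  (by R29: H2)
C3  (by R30: P)
Q  (by R32: A3, G3)
D2  (by R13: C3)
Z  (by R19: E, T, P48)
E2  (by R21: D2, D)
G1  (by R11: Z)
B1  (by R17: E2, Q)
V  (by R23: G1)
W  (by R12: V, D3, B1)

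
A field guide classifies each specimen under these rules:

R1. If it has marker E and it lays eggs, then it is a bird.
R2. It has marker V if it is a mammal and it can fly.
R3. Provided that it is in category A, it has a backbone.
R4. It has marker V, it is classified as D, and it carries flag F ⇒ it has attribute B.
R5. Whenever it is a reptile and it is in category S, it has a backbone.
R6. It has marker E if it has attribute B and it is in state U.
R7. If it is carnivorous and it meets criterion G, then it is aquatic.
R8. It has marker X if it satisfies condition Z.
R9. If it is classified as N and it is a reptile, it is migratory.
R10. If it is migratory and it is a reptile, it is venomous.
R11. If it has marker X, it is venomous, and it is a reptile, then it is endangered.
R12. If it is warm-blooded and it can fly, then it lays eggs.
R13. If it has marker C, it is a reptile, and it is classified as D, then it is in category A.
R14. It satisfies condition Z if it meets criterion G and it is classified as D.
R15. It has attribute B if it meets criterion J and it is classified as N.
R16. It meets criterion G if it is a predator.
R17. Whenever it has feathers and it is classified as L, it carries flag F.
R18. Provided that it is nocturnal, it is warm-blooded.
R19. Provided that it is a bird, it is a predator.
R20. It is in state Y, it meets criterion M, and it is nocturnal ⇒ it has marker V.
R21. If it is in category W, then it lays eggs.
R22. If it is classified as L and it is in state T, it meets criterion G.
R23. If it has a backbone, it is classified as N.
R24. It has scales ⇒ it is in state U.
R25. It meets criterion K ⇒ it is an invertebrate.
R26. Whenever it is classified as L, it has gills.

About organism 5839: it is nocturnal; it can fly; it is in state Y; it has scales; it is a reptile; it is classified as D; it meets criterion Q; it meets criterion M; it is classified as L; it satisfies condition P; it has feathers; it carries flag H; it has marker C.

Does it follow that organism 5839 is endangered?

Yes

By R13 (it has marker C, it is a reptile, it is classified as D): it is in category A.
By R17 (it has feathers, it is classified as L): it carries flag F.
By R18 (it is nocturnal): it is warm-blooded.
By R20 (it is in state Y, it meets criterion M, it is nocturnal): it has marker V.
By R24 (it has scales): it is in state U.
By R3 (it is in category A): it has a backbone.
By R4 (it has marker V, it is classified as D, it carries flag F): it has attribute B.
By R6 (it has attribute B, it is in state U): it has marker E.
By R12 (it is warm-blooded, it can fly): it lays eggs.
By R23 (it has a backbone): it is classified as N.
By R1 (it has marker E, it lays eggs): it is a bird.
By R9 (it is classified as N, it is a reptile): it is migratory.
By R10 (it is migratory, it is a reptile): it is venomous.
By R19 (it is a bird): it is a predator.
By R16 (it is a predator): it meets criterion G.
By R14 (it meets criterion G, it is classified as D): it satisfies condition Z.
By R8 (it satisfies condition Z): it has marker X.
By R11 (it has marker X, it is venomous, it is a reptile): it is endangered.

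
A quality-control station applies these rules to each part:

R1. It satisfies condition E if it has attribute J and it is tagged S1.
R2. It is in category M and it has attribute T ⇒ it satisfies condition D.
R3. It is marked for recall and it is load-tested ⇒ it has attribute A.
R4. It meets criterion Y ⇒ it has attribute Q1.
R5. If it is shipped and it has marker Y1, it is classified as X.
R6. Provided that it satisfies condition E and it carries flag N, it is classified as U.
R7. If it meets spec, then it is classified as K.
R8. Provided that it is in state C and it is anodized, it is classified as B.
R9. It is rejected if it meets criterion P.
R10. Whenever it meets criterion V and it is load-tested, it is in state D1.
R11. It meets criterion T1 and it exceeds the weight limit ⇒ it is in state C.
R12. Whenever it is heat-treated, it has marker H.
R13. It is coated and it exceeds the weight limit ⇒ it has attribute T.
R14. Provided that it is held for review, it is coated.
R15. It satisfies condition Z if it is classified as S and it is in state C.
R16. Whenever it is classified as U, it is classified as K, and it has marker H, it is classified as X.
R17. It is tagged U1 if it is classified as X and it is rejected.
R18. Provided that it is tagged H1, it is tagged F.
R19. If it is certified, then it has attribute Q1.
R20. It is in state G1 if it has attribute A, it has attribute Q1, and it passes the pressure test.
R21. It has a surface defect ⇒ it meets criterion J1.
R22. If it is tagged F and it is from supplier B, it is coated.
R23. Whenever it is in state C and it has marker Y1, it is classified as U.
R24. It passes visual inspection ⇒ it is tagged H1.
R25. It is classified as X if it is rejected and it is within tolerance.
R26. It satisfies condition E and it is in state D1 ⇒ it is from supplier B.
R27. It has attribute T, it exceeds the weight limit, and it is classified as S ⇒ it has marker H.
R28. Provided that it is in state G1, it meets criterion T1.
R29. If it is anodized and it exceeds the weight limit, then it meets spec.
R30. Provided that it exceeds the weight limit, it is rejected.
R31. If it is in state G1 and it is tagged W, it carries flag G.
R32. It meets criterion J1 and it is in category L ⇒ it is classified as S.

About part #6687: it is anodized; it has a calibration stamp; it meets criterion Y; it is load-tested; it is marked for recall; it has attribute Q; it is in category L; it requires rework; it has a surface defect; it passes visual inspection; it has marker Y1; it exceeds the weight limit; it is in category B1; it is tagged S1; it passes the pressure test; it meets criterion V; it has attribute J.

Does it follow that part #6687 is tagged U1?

Yes

By R1 (it has attribute J, it is tagged S1): it satisfies condition E.
By R3 (it is marked for recall, it is load-tested): it has attribute A.
By R4 (it meets criterion Y): it has attribute Q1.
By R10 (it meets criterion V, it is load-tested): it is in state D1.
By R20 (it has attribute A, it has attribute Q1, it passes the pressure test): it is in state G1.
By R21 (it has a surface defect): it meets criterion J1.
By R24 (it passes visual inspection): it is tagged H1.
By R26 (it satisfies condition E, it is in state D1): it is from supplier B.
By R28 (it is in state G1): it meets criterion T1.
By R29 (it is anodized, it exceeds the weight limit): it meets spec.
By R30 (it exceeds the weight limit): it is rejected.
By R32 (it meets criterion J1, it is in category L): it is classified as S.
By R7 (it meets spec): it is classified as K.
By R11 (it meets criterion T1, it exceeds the weight limit): it is in state C.
By R18 (it is tagged H1): it is tagged F.
By R22 (it is tagged F, it is from supplier B): it is coated.
By R23 (it is in state C, it has marker Y1): it is classified as U.
By R13 (it is coated, it exceeds the weight limit): it has attribute T.
By R27 (it has attribute T, it exceeds the weight limit, it is classified as S): it has marker H.
By R16 (it is classified as U, it is classified as K, it has marker H): it is classified as X.
By R17 (it is classified as X, it is rejected): it is tagged U1.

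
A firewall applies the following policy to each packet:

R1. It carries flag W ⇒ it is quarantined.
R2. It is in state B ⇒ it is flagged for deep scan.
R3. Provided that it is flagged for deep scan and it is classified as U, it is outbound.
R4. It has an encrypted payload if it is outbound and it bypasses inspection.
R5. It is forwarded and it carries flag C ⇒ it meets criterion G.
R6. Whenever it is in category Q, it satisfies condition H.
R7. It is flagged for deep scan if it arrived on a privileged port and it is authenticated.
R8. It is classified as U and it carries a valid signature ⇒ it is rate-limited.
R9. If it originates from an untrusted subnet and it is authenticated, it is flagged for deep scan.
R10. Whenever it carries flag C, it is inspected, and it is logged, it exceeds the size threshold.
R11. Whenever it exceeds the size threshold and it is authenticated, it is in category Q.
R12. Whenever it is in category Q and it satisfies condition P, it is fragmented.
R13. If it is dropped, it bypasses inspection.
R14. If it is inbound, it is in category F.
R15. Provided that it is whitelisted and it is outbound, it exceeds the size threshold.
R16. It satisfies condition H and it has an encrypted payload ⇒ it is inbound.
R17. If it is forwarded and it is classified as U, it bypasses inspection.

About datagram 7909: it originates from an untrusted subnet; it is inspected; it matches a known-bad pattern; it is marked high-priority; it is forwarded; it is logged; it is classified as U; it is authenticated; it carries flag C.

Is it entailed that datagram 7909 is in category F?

Yes

By R9 (it originates from an untrusted subnet, it is authenticated): it is flagged for deep scan.
By R10 (it carries flag C, it is inspected, it is logged): it exceeds the size threshold.
By R11 (it exceeds the size threshold, it is authenticated): it is in category Q.
By R17 (it is forwarded, it is classified as U): it bypasses inspection.
By R3 (it is flagged for deep scan, it is classified as U): it is outbound.
By R4 (it is outbound, it bypasses inspection): it has an encrypted payload.
By R6 (it is in category Q): it satisfies condition H.
By R16 (it satisfies condition H, it has an encrypted payload): it is inbound.
By R14 (it is inbound): it is in category F.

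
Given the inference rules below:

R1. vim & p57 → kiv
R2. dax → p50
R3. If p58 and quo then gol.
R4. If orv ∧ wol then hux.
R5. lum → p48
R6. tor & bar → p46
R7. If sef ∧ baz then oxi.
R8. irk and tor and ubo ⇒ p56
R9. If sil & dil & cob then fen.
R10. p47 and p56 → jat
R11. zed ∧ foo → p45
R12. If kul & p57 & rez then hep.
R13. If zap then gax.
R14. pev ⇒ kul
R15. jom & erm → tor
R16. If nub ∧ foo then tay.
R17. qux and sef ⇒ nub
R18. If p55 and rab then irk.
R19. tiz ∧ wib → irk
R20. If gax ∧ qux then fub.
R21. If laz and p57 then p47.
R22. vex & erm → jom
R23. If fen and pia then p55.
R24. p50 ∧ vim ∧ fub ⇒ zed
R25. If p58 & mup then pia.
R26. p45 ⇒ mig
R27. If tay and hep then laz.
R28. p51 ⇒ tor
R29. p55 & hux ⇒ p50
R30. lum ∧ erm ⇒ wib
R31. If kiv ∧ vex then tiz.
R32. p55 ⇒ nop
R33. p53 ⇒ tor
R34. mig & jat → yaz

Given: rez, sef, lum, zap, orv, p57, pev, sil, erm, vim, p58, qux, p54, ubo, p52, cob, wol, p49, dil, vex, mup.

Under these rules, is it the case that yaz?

Forward chaining from the given facts derives: kiv, hux, p48, fen, gax, kul, nub, fub, jom, pia, wib, tiz, hep, tor, irk, p55, p50, nop, p56, zed.
The only rule concluding yaz is R34, which needs mig; that is never established.

No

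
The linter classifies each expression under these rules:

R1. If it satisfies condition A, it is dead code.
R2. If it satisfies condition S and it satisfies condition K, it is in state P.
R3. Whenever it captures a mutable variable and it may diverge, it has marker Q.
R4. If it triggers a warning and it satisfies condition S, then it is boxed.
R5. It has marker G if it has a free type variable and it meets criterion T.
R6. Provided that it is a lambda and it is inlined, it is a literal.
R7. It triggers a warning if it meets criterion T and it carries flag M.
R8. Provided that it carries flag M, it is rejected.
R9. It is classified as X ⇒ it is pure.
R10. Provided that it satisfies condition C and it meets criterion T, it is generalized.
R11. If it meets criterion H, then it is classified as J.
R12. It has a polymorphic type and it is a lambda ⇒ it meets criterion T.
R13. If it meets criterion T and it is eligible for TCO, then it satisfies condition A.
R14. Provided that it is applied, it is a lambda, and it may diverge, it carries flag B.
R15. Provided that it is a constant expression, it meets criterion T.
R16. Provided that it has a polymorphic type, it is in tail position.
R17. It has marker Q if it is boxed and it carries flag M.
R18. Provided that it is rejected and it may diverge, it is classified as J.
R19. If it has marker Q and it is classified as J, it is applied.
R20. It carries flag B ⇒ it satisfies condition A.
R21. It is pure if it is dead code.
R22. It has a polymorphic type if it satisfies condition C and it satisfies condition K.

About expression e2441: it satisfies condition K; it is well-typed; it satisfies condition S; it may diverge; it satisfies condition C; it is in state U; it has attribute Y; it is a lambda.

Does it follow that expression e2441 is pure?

No

Forward chaining from the given facts derives: is in state P, has a polymorphic type, meets criterion T, is in tail position, is generalized.
Rules concluding "it is pure": R9 needs "it is classified as X"; R21 needs "it is dead code" — none of these are established.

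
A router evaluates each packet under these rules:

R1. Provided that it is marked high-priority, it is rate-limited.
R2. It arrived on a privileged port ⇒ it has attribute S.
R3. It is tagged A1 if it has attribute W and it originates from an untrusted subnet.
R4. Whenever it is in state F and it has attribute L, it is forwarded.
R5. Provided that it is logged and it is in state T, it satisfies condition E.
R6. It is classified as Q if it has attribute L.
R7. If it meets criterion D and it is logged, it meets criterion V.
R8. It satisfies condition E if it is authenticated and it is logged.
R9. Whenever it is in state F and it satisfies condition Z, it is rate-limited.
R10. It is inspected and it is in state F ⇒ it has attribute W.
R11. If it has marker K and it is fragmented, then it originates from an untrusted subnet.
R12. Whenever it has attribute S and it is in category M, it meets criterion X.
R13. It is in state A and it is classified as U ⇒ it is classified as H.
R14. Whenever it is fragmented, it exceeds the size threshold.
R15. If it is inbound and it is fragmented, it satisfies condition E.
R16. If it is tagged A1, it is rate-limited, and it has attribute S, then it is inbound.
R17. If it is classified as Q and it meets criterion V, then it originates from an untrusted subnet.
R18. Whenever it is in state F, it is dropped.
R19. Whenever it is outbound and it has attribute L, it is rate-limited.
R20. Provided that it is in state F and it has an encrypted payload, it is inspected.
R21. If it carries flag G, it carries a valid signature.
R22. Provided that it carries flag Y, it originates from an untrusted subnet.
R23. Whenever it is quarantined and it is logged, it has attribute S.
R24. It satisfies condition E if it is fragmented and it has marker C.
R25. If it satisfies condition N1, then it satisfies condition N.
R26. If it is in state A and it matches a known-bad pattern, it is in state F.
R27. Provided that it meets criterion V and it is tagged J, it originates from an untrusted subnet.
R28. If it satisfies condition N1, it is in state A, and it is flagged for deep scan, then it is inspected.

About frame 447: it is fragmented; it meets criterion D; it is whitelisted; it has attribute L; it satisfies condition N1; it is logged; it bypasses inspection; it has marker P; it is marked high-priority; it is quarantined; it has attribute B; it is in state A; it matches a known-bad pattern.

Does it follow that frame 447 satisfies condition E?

Forward chaining from the given facts derives: is rate-limited, is classified as Q, meets criterion V, exceeds the size threshold, originates from an untrusted subnet, has attribute S, satisfies condition N, is in state F, is forwarded, is dropped.
Rules concluding "it satisfies condition E": R5 needs "it is in state T"; R8 needs "it is authenticated"; R15 needs "it is inbound"; R24 needs "it has marker C" — none of these are established.

No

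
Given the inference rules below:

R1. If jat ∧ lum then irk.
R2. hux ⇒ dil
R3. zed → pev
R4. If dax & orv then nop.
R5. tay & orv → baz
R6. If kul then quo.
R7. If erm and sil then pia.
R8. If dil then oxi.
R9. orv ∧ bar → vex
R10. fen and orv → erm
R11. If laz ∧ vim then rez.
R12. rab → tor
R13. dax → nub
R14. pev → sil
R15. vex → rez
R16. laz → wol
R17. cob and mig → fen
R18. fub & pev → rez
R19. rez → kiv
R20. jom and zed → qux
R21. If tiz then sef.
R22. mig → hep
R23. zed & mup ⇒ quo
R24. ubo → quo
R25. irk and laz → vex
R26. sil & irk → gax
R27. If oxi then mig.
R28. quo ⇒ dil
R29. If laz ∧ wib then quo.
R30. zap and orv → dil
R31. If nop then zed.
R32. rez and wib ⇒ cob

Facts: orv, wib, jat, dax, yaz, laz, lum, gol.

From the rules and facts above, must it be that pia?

irk  (by R1: jat, lum)
nop  (by R4: dax, orv)
vex  (by R25: irk, laz)
quo  (by R29: laz, wib)
zed  (by R31: nop)
pev  (by R3: zed)
sil  (by R14: pev)
rez  (by R15: vex)
dil  (by R28: quo)
cob  (by R32: rez, wib)
oxi  (by R8: dil)
mig  (by R27: oxi)
fen  (by R17: cob, mig)
erm  (by R10: fen, orv)
pia  (by R7: erm, sil)

Yes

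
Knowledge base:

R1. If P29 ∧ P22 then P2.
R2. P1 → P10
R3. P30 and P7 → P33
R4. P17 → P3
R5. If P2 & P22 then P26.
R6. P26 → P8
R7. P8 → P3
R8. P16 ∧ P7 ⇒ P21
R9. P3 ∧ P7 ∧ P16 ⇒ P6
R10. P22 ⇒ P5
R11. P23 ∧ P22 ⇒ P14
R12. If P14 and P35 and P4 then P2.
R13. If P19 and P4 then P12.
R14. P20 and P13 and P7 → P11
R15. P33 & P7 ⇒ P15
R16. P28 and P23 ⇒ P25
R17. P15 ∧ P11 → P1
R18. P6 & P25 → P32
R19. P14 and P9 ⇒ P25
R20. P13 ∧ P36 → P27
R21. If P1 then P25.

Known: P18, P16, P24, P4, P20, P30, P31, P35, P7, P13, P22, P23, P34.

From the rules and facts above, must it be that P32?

P33  (by R3: P30, P7)
P14  (by R11: P23, P22)
P2  (by R12: P14, P35, P4)
P11  (by R14: P20, P13, P7)
P15  (by R15: P33, P7)
P1  (by R17: P15, P11)
P25  (by R21: P1)
P26  (by R5: P2, P22)
P8  (by R6: P26)
P3  (by R7: P8)
P6  (by R9: P3, P7, P16)
P32  (by R18: P6, P25)

Yes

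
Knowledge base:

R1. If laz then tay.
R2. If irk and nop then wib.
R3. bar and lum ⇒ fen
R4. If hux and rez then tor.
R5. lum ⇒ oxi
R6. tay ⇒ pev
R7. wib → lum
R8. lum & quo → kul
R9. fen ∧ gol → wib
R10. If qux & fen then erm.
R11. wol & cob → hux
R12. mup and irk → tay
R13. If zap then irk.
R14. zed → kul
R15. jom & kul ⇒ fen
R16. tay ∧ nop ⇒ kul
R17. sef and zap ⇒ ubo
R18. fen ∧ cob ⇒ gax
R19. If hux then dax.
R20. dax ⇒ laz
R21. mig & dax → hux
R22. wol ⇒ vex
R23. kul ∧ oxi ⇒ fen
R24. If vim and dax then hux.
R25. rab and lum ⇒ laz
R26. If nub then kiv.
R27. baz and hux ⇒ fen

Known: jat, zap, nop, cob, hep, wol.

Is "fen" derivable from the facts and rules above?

Yes

hux  (by R11: wol, cob)
irk  (by R13: zap)
dax  (by R19: hux)
laz  (by R20: dax)
tay  (by R1: laz)
wib  (by R2: irk, nop)
lum  (by R7: wib)
kul  (by R16: tay, nop)
oxi  (by R5: lum)
fen  (by R23: kul, oxi)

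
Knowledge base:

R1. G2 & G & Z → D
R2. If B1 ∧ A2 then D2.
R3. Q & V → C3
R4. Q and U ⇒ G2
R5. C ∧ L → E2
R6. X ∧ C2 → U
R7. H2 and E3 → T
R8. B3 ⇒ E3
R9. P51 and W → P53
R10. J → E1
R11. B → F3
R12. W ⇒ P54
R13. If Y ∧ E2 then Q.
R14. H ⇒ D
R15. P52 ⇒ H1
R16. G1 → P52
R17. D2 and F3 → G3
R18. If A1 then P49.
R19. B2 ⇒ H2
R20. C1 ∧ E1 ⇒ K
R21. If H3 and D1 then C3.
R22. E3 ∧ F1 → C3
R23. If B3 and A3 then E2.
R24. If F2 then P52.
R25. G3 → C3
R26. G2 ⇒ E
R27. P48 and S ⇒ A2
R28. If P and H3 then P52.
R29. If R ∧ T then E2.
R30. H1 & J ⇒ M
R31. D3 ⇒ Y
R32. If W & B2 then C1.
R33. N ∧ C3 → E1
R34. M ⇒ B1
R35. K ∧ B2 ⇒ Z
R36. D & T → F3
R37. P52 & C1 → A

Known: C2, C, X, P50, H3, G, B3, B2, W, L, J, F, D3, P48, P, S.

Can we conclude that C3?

E2  (by R5: C, L)
U  (by R6: X, C2)
E3  (by R8: B3)
E1  (by R10: J)
H2  (by R19: B2)
A2  (by R27: P48, S)
P52  (by R28: P, H3)
Y  (by R31: D3)
C1  (by R32: W, B2)
T  (by R7: H2, E3)
Q  (by R13: Y, E2)
H1  (by R15: P52)
K  (by R20: C1, E1)
M  (by R30: H1, J)
B1  (by R34: M)
Z  (by R35: K, B2)
D2  (by R2: B1, A2)
G2  (by R4: Q, U)
D  (by R1: G2, G, Z)
F3  (by R36: D, T)
G3  (by R17: D2, F3)
C3  (by R25: G3)

Yes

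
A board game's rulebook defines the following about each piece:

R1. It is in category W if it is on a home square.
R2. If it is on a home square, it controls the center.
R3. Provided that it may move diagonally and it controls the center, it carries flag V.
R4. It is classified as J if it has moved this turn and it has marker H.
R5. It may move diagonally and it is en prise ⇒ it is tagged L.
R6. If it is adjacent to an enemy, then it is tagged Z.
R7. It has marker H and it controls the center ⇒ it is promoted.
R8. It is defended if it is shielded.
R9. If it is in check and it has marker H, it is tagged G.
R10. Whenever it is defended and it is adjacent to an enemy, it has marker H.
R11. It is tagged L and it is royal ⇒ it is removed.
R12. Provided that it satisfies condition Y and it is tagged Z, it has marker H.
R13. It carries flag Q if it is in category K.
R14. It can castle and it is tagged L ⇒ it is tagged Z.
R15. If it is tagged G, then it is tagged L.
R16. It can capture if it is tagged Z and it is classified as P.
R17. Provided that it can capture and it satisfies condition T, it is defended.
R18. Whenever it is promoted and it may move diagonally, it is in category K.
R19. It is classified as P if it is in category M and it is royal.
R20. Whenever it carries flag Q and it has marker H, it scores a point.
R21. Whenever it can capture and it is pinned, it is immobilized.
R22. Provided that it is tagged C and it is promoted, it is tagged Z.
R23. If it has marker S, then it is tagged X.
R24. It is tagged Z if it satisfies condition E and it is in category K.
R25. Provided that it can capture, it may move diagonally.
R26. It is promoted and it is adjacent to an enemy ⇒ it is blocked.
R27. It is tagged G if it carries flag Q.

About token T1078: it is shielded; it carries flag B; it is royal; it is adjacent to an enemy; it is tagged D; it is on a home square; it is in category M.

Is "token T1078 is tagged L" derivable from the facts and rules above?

By R2 (it is on a home square): it controls the center.
By R6 (it is adjacent to an enemy): it is tagged Z.
By R8 (it is shielded): it is defended.
By R10 (it is defended, it is adjacent to an enemy): it has marker H.
By R19 (it is in category M, it is royal): it is classified as P.
By R7 (it has marker H, it controls the center): it is promoted.
By R16 (it is tagged Z, it is classified as P): it can capture.
By R25 (it can capture): it may move diagonally.
By R18 (it is promoted, it may move diagonally): it is in category K.
By R13 (it is in category K): it carries flag Q.
By R27 (it carries flag Q): it is tagged G.
By R15 (it is tagged G): it is tagged L.

Yes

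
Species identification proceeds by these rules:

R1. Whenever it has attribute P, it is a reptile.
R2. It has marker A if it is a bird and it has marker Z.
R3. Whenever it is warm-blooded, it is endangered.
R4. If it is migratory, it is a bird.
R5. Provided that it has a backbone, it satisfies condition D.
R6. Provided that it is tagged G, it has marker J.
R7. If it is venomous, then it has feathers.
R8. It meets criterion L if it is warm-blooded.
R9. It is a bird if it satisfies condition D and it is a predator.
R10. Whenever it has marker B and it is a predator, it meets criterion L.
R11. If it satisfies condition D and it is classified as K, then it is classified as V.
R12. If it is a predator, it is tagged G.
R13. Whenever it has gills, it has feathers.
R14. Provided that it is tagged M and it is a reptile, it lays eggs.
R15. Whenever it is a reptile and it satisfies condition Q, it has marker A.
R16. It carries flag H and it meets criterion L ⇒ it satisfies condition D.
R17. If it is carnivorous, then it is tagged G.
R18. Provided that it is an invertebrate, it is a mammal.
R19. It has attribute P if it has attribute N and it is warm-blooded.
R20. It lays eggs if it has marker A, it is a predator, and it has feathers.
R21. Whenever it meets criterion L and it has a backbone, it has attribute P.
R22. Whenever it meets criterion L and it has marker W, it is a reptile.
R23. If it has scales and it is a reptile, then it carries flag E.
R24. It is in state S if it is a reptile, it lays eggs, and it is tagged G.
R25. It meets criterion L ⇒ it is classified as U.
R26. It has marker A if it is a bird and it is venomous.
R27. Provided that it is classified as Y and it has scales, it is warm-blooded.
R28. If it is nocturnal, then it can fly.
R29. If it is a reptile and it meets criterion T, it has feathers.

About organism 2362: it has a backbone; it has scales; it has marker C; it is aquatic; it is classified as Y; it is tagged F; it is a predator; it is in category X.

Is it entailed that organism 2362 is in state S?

No

Forward chaining from the given facts derives: satisfies condition D, is a bird, is tagged G, is warm-blooded, is endangered, has marker J, meets criterion L, has attribute P, is classified as U, is a reptile, carries flag E.
The only rule concluding "it is in state S" is R24, which needs "it lays eggs"; that is never established.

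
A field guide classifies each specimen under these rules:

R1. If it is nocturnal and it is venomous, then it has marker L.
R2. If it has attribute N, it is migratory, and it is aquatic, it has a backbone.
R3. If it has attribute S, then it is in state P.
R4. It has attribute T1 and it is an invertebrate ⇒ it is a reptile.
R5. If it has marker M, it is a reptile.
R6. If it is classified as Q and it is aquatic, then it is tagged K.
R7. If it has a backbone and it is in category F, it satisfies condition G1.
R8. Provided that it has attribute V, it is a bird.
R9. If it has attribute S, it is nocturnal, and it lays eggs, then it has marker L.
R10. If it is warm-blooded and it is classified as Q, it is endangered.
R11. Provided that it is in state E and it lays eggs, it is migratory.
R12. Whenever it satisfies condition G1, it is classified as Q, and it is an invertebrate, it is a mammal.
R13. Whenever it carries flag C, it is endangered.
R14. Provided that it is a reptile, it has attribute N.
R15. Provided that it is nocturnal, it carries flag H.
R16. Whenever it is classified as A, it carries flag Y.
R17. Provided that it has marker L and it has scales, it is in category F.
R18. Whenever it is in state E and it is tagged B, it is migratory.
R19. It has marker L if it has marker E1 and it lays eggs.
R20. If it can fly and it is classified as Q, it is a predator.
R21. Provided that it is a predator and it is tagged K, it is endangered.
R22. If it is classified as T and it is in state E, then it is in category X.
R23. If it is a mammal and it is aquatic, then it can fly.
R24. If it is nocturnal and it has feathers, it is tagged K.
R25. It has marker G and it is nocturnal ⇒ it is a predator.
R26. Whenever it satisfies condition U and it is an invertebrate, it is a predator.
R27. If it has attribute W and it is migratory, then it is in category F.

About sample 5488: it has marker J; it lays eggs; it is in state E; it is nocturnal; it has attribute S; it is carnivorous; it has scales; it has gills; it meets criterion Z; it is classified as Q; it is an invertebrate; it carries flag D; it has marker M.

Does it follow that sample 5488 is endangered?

Forward chaining from the given facts derives: is in state P, is a reptile, has marker L, is migratory, has attribute N, carries flag H, is in category F.
Rules concluding "it is endangered": R10 needs "it is warm-blooded"; R13 needs "it carries flag C"; R21 needs "it is a predator" — none of these are established.

No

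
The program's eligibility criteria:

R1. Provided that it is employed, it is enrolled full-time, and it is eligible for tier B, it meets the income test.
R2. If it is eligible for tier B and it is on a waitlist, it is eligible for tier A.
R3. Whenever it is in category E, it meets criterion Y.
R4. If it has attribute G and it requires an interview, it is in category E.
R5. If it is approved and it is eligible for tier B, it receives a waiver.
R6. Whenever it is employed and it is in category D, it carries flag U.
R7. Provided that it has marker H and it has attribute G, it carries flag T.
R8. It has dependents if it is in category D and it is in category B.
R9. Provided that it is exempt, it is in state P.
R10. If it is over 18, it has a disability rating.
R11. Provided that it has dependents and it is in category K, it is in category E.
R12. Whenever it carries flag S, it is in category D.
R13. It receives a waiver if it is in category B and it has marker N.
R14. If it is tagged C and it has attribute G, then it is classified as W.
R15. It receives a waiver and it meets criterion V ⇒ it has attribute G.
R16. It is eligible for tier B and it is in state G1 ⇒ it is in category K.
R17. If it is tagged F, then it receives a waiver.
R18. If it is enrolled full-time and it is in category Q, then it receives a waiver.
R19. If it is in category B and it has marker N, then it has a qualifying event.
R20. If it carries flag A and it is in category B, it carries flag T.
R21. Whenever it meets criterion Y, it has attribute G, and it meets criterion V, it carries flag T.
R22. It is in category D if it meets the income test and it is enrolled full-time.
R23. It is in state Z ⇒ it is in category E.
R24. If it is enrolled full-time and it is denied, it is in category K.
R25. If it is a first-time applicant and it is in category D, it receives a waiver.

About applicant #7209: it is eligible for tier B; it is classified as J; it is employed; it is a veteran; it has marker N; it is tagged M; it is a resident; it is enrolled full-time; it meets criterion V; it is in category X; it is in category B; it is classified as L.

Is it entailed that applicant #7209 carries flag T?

No

Forward chaining from the given facts derives: meets the income test, receives a waiver, has attribute G, has a qualifying event, is in category D, carries flag U, has dependents.
Rules concluding "it carries flag T": R7 needs "it has marker H"; R20 needs "it carries flag A"; R21 needs "it meets criterion Y" — none of these are established.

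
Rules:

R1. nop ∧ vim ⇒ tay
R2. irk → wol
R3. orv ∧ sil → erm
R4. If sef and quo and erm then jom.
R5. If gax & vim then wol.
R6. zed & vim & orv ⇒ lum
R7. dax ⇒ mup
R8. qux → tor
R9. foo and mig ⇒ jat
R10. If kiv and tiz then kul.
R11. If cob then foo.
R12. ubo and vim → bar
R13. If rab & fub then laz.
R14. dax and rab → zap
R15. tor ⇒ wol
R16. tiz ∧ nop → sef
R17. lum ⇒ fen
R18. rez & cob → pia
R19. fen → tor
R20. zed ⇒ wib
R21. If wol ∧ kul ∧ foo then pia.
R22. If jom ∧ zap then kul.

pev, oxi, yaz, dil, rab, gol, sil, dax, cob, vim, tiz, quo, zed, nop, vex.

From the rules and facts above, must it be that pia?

Forward chaining from the given facts derives: tay, mup, foo, zap, sef, wib.
Rules concluding pia: R18 needs rez; R21 needs wol — none of these are established.

No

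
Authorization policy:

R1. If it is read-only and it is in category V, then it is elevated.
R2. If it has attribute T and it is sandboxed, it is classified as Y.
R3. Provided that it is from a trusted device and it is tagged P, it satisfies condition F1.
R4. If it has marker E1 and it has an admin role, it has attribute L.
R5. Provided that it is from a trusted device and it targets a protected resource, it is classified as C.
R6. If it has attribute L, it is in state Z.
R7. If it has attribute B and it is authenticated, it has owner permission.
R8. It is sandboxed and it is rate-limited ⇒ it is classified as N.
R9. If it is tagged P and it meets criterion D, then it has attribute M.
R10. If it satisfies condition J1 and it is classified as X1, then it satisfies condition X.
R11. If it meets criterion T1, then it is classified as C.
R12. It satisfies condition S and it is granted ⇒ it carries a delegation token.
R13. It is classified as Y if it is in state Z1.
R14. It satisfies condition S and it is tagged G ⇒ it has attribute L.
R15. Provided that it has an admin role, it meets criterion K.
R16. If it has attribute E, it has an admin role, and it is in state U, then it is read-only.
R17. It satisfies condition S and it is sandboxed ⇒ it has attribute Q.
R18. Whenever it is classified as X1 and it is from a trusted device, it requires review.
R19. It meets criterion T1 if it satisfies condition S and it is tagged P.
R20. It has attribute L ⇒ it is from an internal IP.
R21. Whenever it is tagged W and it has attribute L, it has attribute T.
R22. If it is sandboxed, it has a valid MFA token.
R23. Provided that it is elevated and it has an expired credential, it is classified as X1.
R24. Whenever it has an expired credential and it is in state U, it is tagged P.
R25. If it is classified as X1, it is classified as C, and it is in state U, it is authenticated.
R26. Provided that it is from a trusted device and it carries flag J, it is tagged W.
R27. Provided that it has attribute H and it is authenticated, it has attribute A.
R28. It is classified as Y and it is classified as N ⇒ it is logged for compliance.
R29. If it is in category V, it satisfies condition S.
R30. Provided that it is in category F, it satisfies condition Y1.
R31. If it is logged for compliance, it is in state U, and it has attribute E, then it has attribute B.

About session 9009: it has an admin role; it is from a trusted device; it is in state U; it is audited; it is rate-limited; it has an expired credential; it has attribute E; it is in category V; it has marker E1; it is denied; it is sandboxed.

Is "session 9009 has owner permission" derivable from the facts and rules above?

No

Forward chaining from the given facts derives: has attribute L, is in state Z, is classified as N, meets criterion K, is read-only, is from an internal IP, has a valid MFA token, is tagged P, satisfies condition S, is elevated, satisfies condition F1, has attribute Q, meets criterion T1, is classified as X1, is classified as C, requires review, is authenticated.
The only rule concluding "it has owner permission" is R7, which needs "it has attribute B"; that is never established.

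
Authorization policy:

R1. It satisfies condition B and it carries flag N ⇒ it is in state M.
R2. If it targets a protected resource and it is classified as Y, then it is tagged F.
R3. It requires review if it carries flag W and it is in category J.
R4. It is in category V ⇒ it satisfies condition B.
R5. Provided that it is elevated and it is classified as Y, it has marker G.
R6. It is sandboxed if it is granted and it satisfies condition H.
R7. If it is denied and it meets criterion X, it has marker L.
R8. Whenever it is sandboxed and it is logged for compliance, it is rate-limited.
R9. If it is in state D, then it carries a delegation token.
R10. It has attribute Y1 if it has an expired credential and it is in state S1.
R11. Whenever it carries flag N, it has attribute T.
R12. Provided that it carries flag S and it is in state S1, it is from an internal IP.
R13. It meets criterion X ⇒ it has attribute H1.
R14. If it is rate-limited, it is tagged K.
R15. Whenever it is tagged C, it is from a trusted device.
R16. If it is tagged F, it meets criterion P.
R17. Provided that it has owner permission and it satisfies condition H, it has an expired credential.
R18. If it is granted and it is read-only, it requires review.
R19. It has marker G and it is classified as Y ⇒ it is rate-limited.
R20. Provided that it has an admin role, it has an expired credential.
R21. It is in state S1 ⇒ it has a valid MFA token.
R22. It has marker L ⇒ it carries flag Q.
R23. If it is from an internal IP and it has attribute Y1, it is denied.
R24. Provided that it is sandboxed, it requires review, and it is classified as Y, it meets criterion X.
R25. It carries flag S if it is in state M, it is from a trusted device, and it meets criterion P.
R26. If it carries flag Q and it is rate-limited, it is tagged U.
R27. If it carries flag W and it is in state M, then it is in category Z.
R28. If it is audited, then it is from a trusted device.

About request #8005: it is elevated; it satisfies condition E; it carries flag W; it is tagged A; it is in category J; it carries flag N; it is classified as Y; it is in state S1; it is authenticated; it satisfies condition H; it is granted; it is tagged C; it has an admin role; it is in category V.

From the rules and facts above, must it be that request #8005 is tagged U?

Forward chaining from the given facts derives: requires review, satisfies condition B, has marker G, is sandboxed, has attribute T, is from a trusted device, is rate-limited, has an expired credential, has a valid MFA token, meets criterion X, is in state M, has attribute Y1, has attribute H1, is tagged K, is in category Z.
The only rule concluding "it is tagged U" is R26, which needs "it carries flag Q"; that is never established.

No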